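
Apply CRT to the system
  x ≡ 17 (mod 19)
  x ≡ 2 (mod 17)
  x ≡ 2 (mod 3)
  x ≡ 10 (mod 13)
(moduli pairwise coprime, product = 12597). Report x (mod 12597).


Product of moduli M = 19 · 17 · 3 · 13 = 12597.
Merge one congruence at a time:
  Start: x ≡ 17 (mod 19).
  Combine with x ≡ 2 (mod 17); new modulus lcm = 323.
    Write x = 17 + 19·t and substitute into x ≡ 2 (mod 17): 19·t ≡ 2 − 17 = -15 (mod 17).
    Reduce coefficients mod 17: 2·t ≡ 2 (mod 17).
    The inverse of 2 mod 17 is 9 (since 2·9 = 18 = 1·17 + 1), so t ≡ 9·2 = 18 ≡ 1 (mod 17).
    Then x = 17 + 19·1 = 36, valid modulo lcm(19, 17) = 323: x ≡ 36 (mod 323).
  Combine with x ≡ 2 (mod 3); new modulus lcm = 969.
    Write x = 36 + 323·t and substitute into x ≡ 2 (mod 3): 323·t ≡ 2 − 36 = -34 (mod 3).
    Reduce coefficients mod 3: 2·t ≡ 2 (mod 3).
    The inverse of 2 mod 3 is 2 (since 2·2 = 4 = 1·3 + 1), so t ≡ 2·2 = 4 ≡ 1 (mod 3).
    Then x = 36 + 323·1 = 359, valid modulo lcm(323, 3) = 969: x ≡ 359 (mod 969).
  Combine with x ≡ 10 (mod 13); new modulus lcm = 12597.
    Write x = 359 + 969·t and substitute into x ≡ 10 (mod 13): 969·t ≡ 10 − 359 = -349 (mod 13).
    Reduce coefficients mod 13: 7·t ≡ 2 (mod 13).
    The inverse of 7 mod 13 is 2 (since 7·2 = 14 = 1·13 + 1), so t ≡ 2·2 = 4 ≡ 4 (mod 13).
    Then x = 359 + 969·4 = 4235, valid modulo lcm(969, 13) = 12597: x ≡ 4235 (mod 12597).
Verify against each original: 4235 mod 19 = 17, 4235 mod 17 = 2, 4235 mod 3 = 2, 4235 mod 13 = 10.

x ≡ 4235 (mod 12597).


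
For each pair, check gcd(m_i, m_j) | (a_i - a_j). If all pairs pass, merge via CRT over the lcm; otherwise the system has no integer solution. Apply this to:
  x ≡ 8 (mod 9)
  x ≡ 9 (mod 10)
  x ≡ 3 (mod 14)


Moduli 9, 10, 14 are not pairwise coprime, so CRT works modulo lcm(m_i) when all pairwise compatibility conditions hold.
Pairwise compatibility: gcd(m_i, m_j) must divide a_i - a_j for every pair.
Merge one congruence at a time:
  Start: x ≡ 8 (mod 9).
  Combine with x ≡ 9 (mod 10): gcd(9, 10) = 1; 9 - 8 = 1, which IS divisible by 1, so compatible.
    Write x = 8 + 9·t and substitute into x ≡ 9 (mod 10): 9·t ≡ 9 − 8 = 1 (mod 10).
    The inverse of 9 mod 10 is 9 (since 9·9 = 81 = 8·10 + 1), so t ≡ 9·1 = 9 ≡ 9 (mod 10).
    Then x = 8 + 9·9 = 89, valid modulo lcm(9, 10) = 90: x ≡ 89 (mod 90).
  Combine with x ≡ 3 (mod 14): gcd(90, 14) = 2; 3 - 89 = -86, which IS divisible by 2, so compatible.
    Write x = 89 + 90·t and substitute into x ≡ 3 (mod 14): 90·t ≡ 3 − 89 = -86 (mod 14).
    Divide the congruence (and modulus) by g = 2: 45·t ≡ -43 (mod 7).
    Reduce coefficients mod 7: 3·t ≡ 6 (mod 7).
    The inverse of 3 mod 7 is 5 (since 3·5 = 15 = 2·7 + 1), so t ≡ 5·6 = 30 ≡ 2 (mod 7).
    Then x = 89 + 90·2 = 269, valid modulo lcm(90, 14) = 630: x ≡ 269 (mod 630).
Verify: 269 mod 9 = 8, 269 mod 10 = 9, 269 mod 14 = 3.

x ≡ 269 (mod 630).


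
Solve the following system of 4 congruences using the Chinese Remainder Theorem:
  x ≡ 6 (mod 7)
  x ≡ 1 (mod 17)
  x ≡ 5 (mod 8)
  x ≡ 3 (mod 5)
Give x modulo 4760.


Product of moduli M = 7 · 17 · 8 · 5 = 4760.
Merge one congruence at a time:
  Start: x ≡ 6 (mod 7).
  Combine with x ≡ 1 (mod 17); new modulus lcm = 119.
    Write x = 6 + 7·t and substitute into x ≡ 1 (mod 17): 7·t ≡ 1 − 6 = -5 (mod 17).
    Reduce coefficients mod 17: 7·t ≡ 12 (mod 17).
    The inverse of 7 mod 17 is 5 (since 7·5 = 35 = 2·17 + 1), so t ≡ 5·12 = 60 ≡ 9 (mod 17).
    Then x = 6 + 7·9 = 69, valid modulo lcm(7, 17) = 119: x ≡ 69 (mod 119).
  Combine with x ≡ 5 (mod 8); new modulus lcm = 952.
    Write x = 69 + 119·t and substitute into x ≡ 5 (mod 8): 119·t ≡ 5 − 69 = -64 (mod 8).
    Reduce coefficients mod 8: 7·t ≡ 0 (mod 8).
    The inverse of 7 mod 8 is 7 (since 7·7 = 49 = 6·8 + 1), so t ≡ 7·0 = 0 ≡ 0 (mod 8).
    Then x = 69 + 119·0 = 69, valid modulo lcm(119, 8) = 952: x ≡ 69 (mod 952).
  Combine with x ≡ 3 (mod 5); new modulus lcm = 4760.
    Write x = 69 + 952·t and substitute into x ≡ 3 (mod 5): 952·t ≡ 3 − 69 = -66 (mod 5).
    Reduce coefficients mod 5: 2·t ≡ 4 (mod 5).
    The inverse of 2 mod 5 is 3 (since 2·3 = 6 = 1·5 + 1), so t ≡ 3·4 = 12 ≡ 2 (mod 5).
    Then x = 69 + 952·2 = 1973, valid modulo lcm(952, 5) = 4760: x ≡ 1973 (mod 4760).
Verify against each original: 1973 mod 7 = 6, 1973 mod 17 = 1, 1973 mod 8 = 5, 1973 mod 5 = 3.

x ≡ 1973 (mod 4760).


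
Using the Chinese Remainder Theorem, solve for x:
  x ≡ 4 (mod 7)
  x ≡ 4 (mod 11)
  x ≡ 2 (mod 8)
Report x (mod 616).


Moduli 7, 11, 8 are pairwise coprime; by CRT there is a unique solution modulo M = 7 · 11 · 8 = 616.
Solve pairwise, accumulating the modulus:
  Start with x ≡ 4 (mod 7).
  Combine with x ≡ 4 (mod 11): since gcd(7, 11) = 1, we get a unique residue mod 77.
    Write x = 4 + 7·t and substitute into x ≡ 4 (mod 11): 7·t ≡ 4 − 4 = 0 (mod 11).
    The inverse of 7 mod 11 is 8 (since 7·8 = 56 = 5·11 + 1), so t ≡ 8·0 = 0 ≡ 0 (mod 11).
    Then x = 4 + 7·0 = 4, valid modulo lcm(7, 11) = 77: x ≡ 4 (mod 77).
  Combine with x ≡ 2 (mod 8): since gcd(77, 8) = 1, we get a unique residue mod 616.
    Write x = 4 + 77·t and substitute into x ≡ 2 (mod 8): 77·t ≡ 2 − 4 = -2 (mod 8).
    Reduce coefficients mod 8: 5·t ≡ 6 (mod 8).
    The inverse of 5 mod 8 is 5 (since 5·5 = 25 = 3·8 + 1), so t ≡ 5·6 = 30 ≡ 6 (mod 8).
    Then x = 4 + 77·6 = 466, valid modulo lcm(77, 8) = 616: x ≡ 466 (mod 616).
Verify: 466 mod 7 = 4 ✓, 466 mod 11 = 4 ✓, 466 mod 8 = 2 ✓.

x ≡ 466 (mod 616).


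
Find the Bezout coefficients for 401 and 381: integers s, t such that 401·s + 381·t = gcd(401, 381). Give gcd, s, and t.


Euclidean algorithm on (401, 381) — divide until remainder is 0:
  401 = 1 · 381 + 20
  381 = 19 · 20 + 1
  20 = 20 · 1 + 0
gcd(401, 381) = 1.
Track Bezout coefficients alongside the remainders: start with r₀ = 401 = a·1 + b·0 (s = 1, t = 0) and r₁ = 381 = a·0 + b·1 (s = 0, t = 1); each new remainder r_{k+1} = r_{k-1} − q_k·r_k inherits s_{k+1} = s_{k-1} − q_k·s_k, t_{k+1} = t_{k-1} − q_k·t_k, so r_k = a·s_k + b·t_k at every step:
  q = 1: r = 20, s = 1 − 1·0 = 1, t = 0 − 1·1 = -1  (check: 401·1 + 381·(-1) = 20)
  q = 19: r = 1, s = 0 − 19·1 = -19, t = 1 − 19·(-1) = 20  (check: 401·(-19) + 381·20 = 1)
The row with r = 1 (the gcd) gives the Bezout coefficients s = -19, t = 20.
Result: 401 · (-19) + 381 · (20) = 1.

gcd(401, 381) = 1; s = -19, t = 20 (check: 401·(-19) + 381·20 = 1).


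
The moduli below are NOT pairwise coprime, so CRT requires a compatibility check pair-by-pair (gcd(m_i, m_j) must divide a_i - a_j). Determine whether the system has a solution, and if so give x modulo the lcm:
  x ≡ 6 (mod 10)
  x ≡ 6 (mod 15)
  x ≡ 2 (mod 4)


Moduli 10, 15, 4 are not pairwise coprime, so CRT works modulo lcm(m_i) when all pairwise compatibility conditions hold.
Pairwise compatibility: gcd(m_i, m_j) must divide a_i - a_j for every pair.
Merge one congruence at a time:
  Start: x ≡ 6 (mod 10).
  Combine with x ≡ 6 (mod 15): gcd(10, 15) = 5; 6 - 6 = 0, which IS divisible by 5, so compatible.
    Write x = 6 + 10·t and substitute into x ≡ 6 (mod 15): 10·t ≡ 6 − 6 = 0 (mod 15).
    Divide the congruence (and modulus) by g = 5: 2·t ≡ 0 (mod 3).
    The inverse of 2 mod 3 is 2 (since 2·2 = 4 = 1·3 + 1), so t ≡ 2·0 = 0 ≡ 0 (mod 3).
    Then x = 6 + 10·0 = 6, valid modulo lcm(10, 15) = 30: x ≡ 6 (mod 30).
  Combine with x ≡ 2 (mod 4): gcd(30, 4) = 2; 2 - 6 = -4, which IS divisible by 2, so compatible.
    Write x = 6 + 30·t and substitute into x ≡ 2 (mod 4): 30·t ≡ 2 − 6 = -4 (mod 4).
    Divide the congruence (and modulus) by g = 2: 15·t ≡ -2 (mod 2).
    Reduce coefficients mod 2: 1·t ≡ 0 (mod 2).
    So t ≡ 0 (mod 2).
    Then x = 6 + 30·0 = 6, valid modulo lcm(30, 4) = 60: x ≡ 6 (mod 60).
Verify: 6 mod 10 = 6, 6 mod 15 = 6, 6 mod 4 = 2.

x ≡ 6 (mod 60).


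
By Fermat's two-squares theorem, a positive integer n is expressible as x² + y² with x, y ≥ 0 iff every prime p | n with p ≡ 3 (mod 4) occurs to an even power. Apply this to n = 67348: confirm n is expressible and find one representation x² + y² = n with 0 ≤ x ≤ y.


Step 1: Factor n = 67348 = 2^2 · 113 · 149.
Step 2: Check the mod-4 condition on each prime factor: 2 = 2 (special); 113 ≡ 1 (mod 4), exponent 1; 149 ≡ 1 (mod 4), exponent 1.
All primes ≡ 3 (mod 4) appear to even exponent (or don't appear), so by the two-squares theorem n IS expressible as a sum of two squares.
Step 3: Build a representation. Group n = k² · m with k = 2 and m = 113 · 149 = 16837 (a product of primes ≡ 1 (mod 4)); a representation of m scales to one of n via (k·x)² + (k·y)² = k²(x² + y²). Each prime p ≡ 1 (mod 4) is itself a sum of two squares; find a² by testing p − a² for a perfect square:
  113: 113 − 1² = 112, 113 − 2² = 109, 113 − 3² = 104, 113 − 4² = 97, 113 − 5² = 88, 113 − 6² = 77, 113 − 7² = 64 = 8² ⇒ 113 = 7² + 8².
  149: 149 − 1² = 148, 149 − 2² = 145, 149 − 3² = 140, 149 − 4² = 133, 149 − 5² = 124, 149 − 6² = 113, 149 − 7² = 100 = 10² ⇒ 149 = 7² + 10².
  Combine using the Brahmagupta–Fibonacci identity (a² + b²)(c² + d²) = (ac − bd)² + (ad + bc)² = (ac + bd)² + (ad − bc)²:
  113 · 149 = 16837: from (7² + 8²)(7² + 10²), take (7·7 − 8·10, 7·10 + 8·7) = (49 − 80, 70 + 56) = (-31, 126); dropping signs (only squares matter) gives (31, 126); check 31² + 126² = 961 + 15876 = 16837 ✓.
  Scale by k = 2: (2·31, 2·126) = (62, 252).
Step 4: Order so x ≤ y and verify: 62² + 252² = 3844 + 63504 = 67348 = n. ✓

n = 67348 = 62² + 252² (one valid representation with x ≤ y).


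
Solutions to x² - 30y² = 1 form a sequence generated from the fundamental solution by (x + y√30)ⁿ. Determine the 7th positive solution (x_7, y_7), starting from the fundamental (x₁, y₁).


Step 1: Find the fundamental solution (x₁, y₁) of x² - 30y² = 1.
  Expand √30 as a continued fraction. a₀ = ⌊√30⌋ = 5; iterate m_{k+1} = d_k·a_k − m_k, d_{k+1} = (30 − m_{k+1}²)/d_k, a_{k+1} = ⌊(a₀ + m_{k+1})/d_{k+1}⌋ (starting m₀ = 0, d₀ = 1), with convergents p_k = a_k·p_{k-1} + p_{k-2}, q_k = a_k·q_{k-1} + q_{k-2} (p₋₁ = 1, q₋₁ = 0):
  k = 0: a₀ = 5; p₀/q₀ = 5/1; p₀² − 30·q₀² = 25 − 30 = -5.
  k = 1: m = 5, d = 5, a = ⌊(5 + 5)/5⌋ = 2; p/q = (2·5 + 1)/(2·1 + 0) = 11/2; p² − 30·q² = 121 − 120 = 1.
  The first convergent with p² − 30·q² = 1 gives the fundamental solution (x₁, y₁) = (11, 2).
Step 2: Apply the recurrence (x_{n+1}, y_{n+1}) = (x₁x_n + 30y₁y_n, x₁y_n + y₁x_n) repeatedly.
  From (x_1, y_1) = (11, 2): x_2 = 11·11 + 30·2·2 = 241; y_2 = 11·2 + 2·11 = 44.
  From (x_2, y_2) = (241, 44): x_3 = 11·241 + 30·2·44 = 5291; y_3 = 11·44 + 2·241 = 966.
  From (x_3, y_3) = (5291, 966): x_4 = 11·5291 + 30·2·966 = 116161; y_4 = 11·966 + 2·5291 = 21208.
  From (x_4, y_4) = (116161, 21208): x_5 = 11·116161 + 30·2·21208 = 2550251; y_5 = 11·21208 + 2·116161 = 465610.
  From (x_5, y_5) = (2550251, 465610): x_6 = 11·2550251 + 30·2·465610 = 55989361; y_6 = 11·465610 + 2·2550251 = 10222212.
  From (x_6, y_6) = (55989361, 10222212): x_7 = 11·55989361 + 30·2·10222212 = 1229215691; y_7 = 11·10222212 + 2·55989361 = 224423054.
Step 3: Verify x_7² - 30·y_7² = 1510971215000607481 - 1510971215000607480 = 1 (should be 1). ✓

(x_1, y_1) = (11, 2); (x_7, y_7) = (1229215691, 224423054).


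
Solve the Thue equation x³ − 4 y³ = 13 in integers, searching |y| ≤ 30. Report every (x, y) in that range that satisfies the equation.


The equation is x³ - 4y³ = 13. For fixed y, x³ = 4·y³ + 13, so a solution requires the RHS to be a perfect cube.
Strategy: iterate y from -30 to 30, compute RHS = 4·y³ + 13, and check whether it is a (positive or negative) perfect cube.
Check small values of y:
  y = 0: RHS = 13 is not a perfect cube.
  y = 1: RHS = 17 is not a perfect cube.
  y = -1: RHS = 9 is not a perfect cube.
  y = 2: RHS = 45 is not a perfect cube.
  y = -2: RHS = -19 is not a perfect cube.
  y = 3: RHS = 121 is not a perfect cube.
  y = -3: RHS = -95 is not a perfect cube.
Continuing the search up to |y| = 30 finds no solutions either.
No (x, y) in the scanned range satisfies the equation.

No integer solutions with |y| ≤ 30.


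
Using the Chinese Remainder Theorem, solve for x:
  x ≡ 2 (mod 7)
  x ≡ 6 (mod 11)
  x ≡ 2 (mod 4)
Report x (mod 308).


Moduli 7, 11, 4 are pairwise coprime; by CRT there is a unique solution modulo M = 7 · 11 · 4 = 308.
Solve pairwise, accumulating the modulus:
  Start with x ≡ 2 (mod 7).
  Combine with x ≡ 6 (mod 11): since gcd(7, 11) = 1, we get a unique residue mod 77.
    Write x = 2 + 7·t and substitute into x ≡ 6 (mod 11): 7·t ≡ 6 − 2 = 4 (mod 11).
    The inverse of 7 mod 11 is 8 (since 7·8 = 56 = 5·11 + 1), so t ≡ 8·4 = 32 ≡ 10 (mod 11).
    Then x = 2 + 7·10 = 72, valid modulo lcm(7, 11) = 77: x ≡ 72 (mod 77).
  Combine with x ≡ 2 (mod 4): since gcd(77, 4) = 1, we get a unique residue mod 308.
    Write x = 72 + 77·t and substitute into x ≡ 2 (mod 4): 77·t ≡ 2 − 72 = -70 (mod 4).
    Reduce coefficients mod 4: 1·t ≡ 2 (mod 4).
    So t ≡ 2 (mod 4).
    Then x = 72 + 77·2 = 226, valid modulo lcm(77, 4) = 308: x ≡ 226 (mod 308).
Verify: 226 mod 7 = 2 ✓, 226 mod 11 = 6 ✓, 226 mod 4 = 2 ✓.

x ≡ 226 (mod 308).


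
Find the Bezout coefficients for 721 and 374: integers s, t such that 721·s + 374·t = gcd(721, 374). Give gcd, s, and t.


Euclidean algorithm on (721, 374) — divide until remainder is 0:
  721 = 1 · 374 + 347
  374 = 1 · 347 + 27
  347 = 12 · 27 + 23
  27 = 1 · 23 + 4
  23 = 5 · 4 + 3
  4 = 1 · 3 + 1
  3 = 3 · 1 + 0
gcd(721, 374) = 1.
Track Bezout coefficients alongside the remainders: start with r₀ = 721 = a·1 + b·0 (s = 1, t = 0) and r₁ = 374 = a·0 + b·1 (s = 0, t = 1); each new remainder r_{k+1} = r_{k-1} − q_k·r_k inherits s_{k+1} = s_{k-1} − q_k·s_k, t_{k+1} = t_{k-1} − q_k·t_k, so r_k = a·s_k + b·t_k at every step:
  q = 1: r = 347, s = 1 − 1·0 = 1, t = 0 − 1·1 = -1  (check: 721·1 + 374·(-1) = 347)
  q = 1: r = 27, s = 0 − 1·1 = -1, t = 1 − 1·(-1) = 2  (check: 721·(-1) + 374·2 = 27)
  q = 12: r = 23, s = 1 − 12·(-1) = 13, t = -1 − 12·2 = -25  (check: 721·13 + 374·(-25) = 23)
  q = 1: r = 4, s = -1 − 1·13 = -14, t = 2 − 1·(-25) = 27  (check: 721·(-14) + 374·27 = 4)
  q = 5: r = 3, s = 13 − 5·(-14) = 83, t = -25 − 5·27 = -160  (check: 721·83 + 374·(-160) = 3)
  q = 1: r = 1, s = -14 − 1·83 = -97, t = 27 − 1·(-160) = 187  (check: 721·(-97) + 374·187 = 1)
The row with r = 1 (the gcd) gives the Bezout coefficients s = -97, t = 187.
Result: 721 · (-97) + 374 · (187) = 1.

gcd(721, 374) = 1; s = -97, t = 187 (check: 721·(-97) + 374·187 = 1).


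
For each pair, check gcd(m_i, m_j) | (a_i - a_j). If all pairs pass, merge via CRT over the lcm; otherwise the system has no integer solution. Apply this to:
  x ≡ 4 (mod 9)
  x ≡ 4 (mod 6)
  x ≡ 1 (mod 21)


Moduli 9, 6, 21 are not pairwise coprime, so CRT works modulo lcm(m_i) when all pairwise compatibility conditions hold.
Pairwise compatibility: gcd(m_i, m_j) must divide a_i - a_j for every pair.
Merge one congruence at a time:
  Start: x ≡ 4 (mod 9).
  Combine with x ≡ 4 (mod 6): gcd(9, 6) = 3; 4 - 4 = 0, which IS divisible by 3, so compatible.
    Write x = 4 + 9·t and substitute into x ≡ 4 (mod 6): 9·t ≡ 4 − 4 = 0 (mod 6).
    Divide the congruence (and modulus) by g = 3: 3·t ≡ 0 (mod 2).
    Reduce coefficients mod 2: 1·t ≡ 0 (mod 2).
    So t ≡ 0 (mod 2).
    Then x = 4 + 9·0 = 4, valid modulo lcm(9, 6) = 18: x ≡ 4 (mod 18).
  Combine with x ≡ 1 (mod 21): gcd(18, 21) = 3; 1 - 4 = -3, which IS divisible by 3, so compatible.
    Write x = 4 + 18·t and substitute into x ≡ 1 (mod 21): 18·t ≡ 1 − 4 = -3 (mod 21).
    Divide the congruence (and modulus) by g = 3: 6·t ≡ -1 (mod 7).
    Reduce coefficients mod 7: 6·t ≡ 6 (mod 7).
    The inverse of 6 mod 7 is 6 (since 6·6 = 36 = 5·7 + 1), so t ≡ 6·6 = 36 ≡ 1 (mod 7).
    Then x = 4 + 18·1 = 22, valid modulo lcm(18, 21) = 126: x ≡ 22 (mod 126).
Verify: 22 mod 9 = 4, 22 mod 6 = 4, 22 mod 21 = 1.

x ≡ 22 (mod 126).


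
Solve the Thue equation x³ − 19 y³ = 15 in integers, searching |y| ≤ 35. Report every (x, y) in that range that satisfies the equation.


The equation is x³ - 19y³ = 15. For fixed y, x³ = 19·y³ + 15, so a solution requires the RHS to be a perfect cube.
Strategy: iterate y from -35 to 35, compute RHS = 19·y³ + 15, and check whether it is a (positive or negative) perfect cube.
Check small values of y:
  y = 0: RHS = 15 is not a perfect cube.
  y = 1: RHS = 34 is not a perfect cube.
  y = -1: RHS = -4 is not a perfect cube.
  y = 2: RHS = 167 is not a perfect cube.
  y = -2: RHS = -137 is not a perfect cube.
  y = 3: RHS = 528 is not a perfect cube.
  y = -3: RHS = -498 is not a perfect cube.
Continuing the search up to |y| = 35 finds no solutions either.
No (x, y) in the scanned range satisfies the equation.

No integer solutions with |y| ≤ 35.


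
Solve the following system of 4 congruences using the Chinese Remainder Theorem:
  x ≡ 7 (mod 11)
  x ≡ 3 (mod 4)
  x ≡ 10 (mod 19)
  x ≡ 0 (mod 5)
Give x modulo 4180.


Product of moduli M = 11 · 4 · 19 · 5 = 4180.
Merge one congruence at a time:
  Start: x ≡ 7 (mod 11).
  Combine with x ≡ 3 (mod 4); new modulus lcm = 44.
    Write x = 7 + 11·t and substitute into x ≡ 3 (mod 4): 11·t ≡ 3 − 7 = -4 (mod 4).
    Reduce coefficients mod 4: 3·t ≡ 0 (mod 4).
    The inverse of 3 mod 4 is 3 (since 3·3 = 9 = 2·4 + 1), so t ≡ 3·0 = 0 ≡ 0 (mod 4).
    Then x = 7 + 11·0 = 7, valid modulo lcm(11, 4) = 44: x ≡ 7 (mod 44).
  Combine with x ≡ 10 (mod 19); new modulus lcm = 836.
    Write x = 7 + 44·t and substitute into x ≡ 10 (mod 19): 44·t ≡ 10 − 7 = 3 (mod 19).
    Reduce coefficients mod 19: 6·t ≡ 3 (mod 19).
    The inverse of 6 mod 19 is 16 (since 6·16 = 96 = 5·19 + 1), so t ≡ 16·3 = 48 ≡ 10 (mod 19).
    Then x = 7 + 44·10 = 447, valid modulo lcm(44, 19) = 836: x ≡ 447 (mod 836).
  Combine with x ≡ 0 (mod 5); new modulus lcm = 4180.
    Write x = 447 + 836·t and substitute into x ≡ 0 (mod 5): 836·t ≡ 0 − 447 = -447 (mod 5).
    Reduce coefficients mod 5: 1·t ≡ 3 (mod 5).
    So t ≡ 3 (mod 5).
    Then x = 447 + 836·3 = 2955, valid modulo lcm(836, 5) = 4180: x ≡ 2955 (mod 4180).
Verify against each original: 2955 mod 11 = 7, 2955 mod 4 = 3, 2955 mod 19 = 10, 2955 mod 5 = 0.

x ≡ 2955 (mod 4180).


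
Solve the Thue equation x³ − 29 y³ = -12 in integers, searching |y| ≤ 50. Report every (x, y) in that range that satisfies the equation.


The equation is x³ - 29y³ = -12. For fixed y, x³ = 29·y³ − 12, so a solution requires the RHS to be a perfect cube.
Strategy: iterate y from -50 to 50, compute RHS = 29·y³ − 12, and check whether it is a (positive or negative) perfect cube.
Check small values of y:
  y = 0: RHS = -12 is not a perfect cube.
  y = 1: RHS = 17 is not a perfect cube.
  y = -1: RHS = -41 is not a perfect cube.
  y = 2: RHS = 220 is not a perfect cube.
  y = -2: RHS = -244 is not a perfect cube.
  y = 3: RHS = 771 is not a perfect cube.
  y = -3: RHS = -795 is not a perfect cube.
Continuing the search up to |y| = 50 finds no solutions either.
No (x, y) in the scanned range satisfies the equation.

No integer solutions with |y| ≤ 50.


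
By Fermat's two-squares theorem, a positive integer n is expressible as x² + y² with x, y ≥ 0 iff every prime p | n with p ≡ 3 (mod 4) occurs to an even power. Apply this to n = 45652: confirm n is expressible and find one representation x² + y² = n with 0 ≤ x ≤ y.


Step 1: Factor n = 45652 = 2^2 · 101 · 113.
Step 2: Check the mod-4 condition on each prime factor: 2 = 2 (special); 101 ≡ 1 (mod 4), exponent 1; 113 ≡ 1 (mod 4), exponent 1.
All primes ≡ 3 (mod 4) appear to even exponent (or don't appear), so by the two-squares theorem n IS expressible as a sum of two squares.
Step 3: Build a representation. Group n = k² · m with k = 2 and m = 101 · 113 = 11413 (a product of primes ≡ 1 (mod 4)); a representation of m scales to one of n via (k·x)² + (k·y)² = k²(x² + y²). Each prime p ≡ 1 (mod 4) is itself a sum of two squares; find a² by testing p − a² for a perfect square:
  101: 101 − 1² = 100 = 10² ⇒ 101 = 1² + 10².
  113: 113 − 1² = 112, 113 − 2² = 109, 113 − 3² = 104, 113 − 4² = 97, 113 − 5² = 88, 113 − 6² = 77, 113 − 7² = 64 = 8² ⇒ 113 = 7² + 8².
  Combine using the Brahmagupta–Fibonacci identity (a² + b²)(c² + d²) = (ac − bd)² + (ad + bc)² = (ac + bd)² + (ad − bc)²:
  101 · 113 = 11413: from (1² + 10²)(7² + 8²), take (1·7 − 10·8, 1·8 + 10·7) = (7 − 80, 8 + 70) = (-73, 78); dropping signs (only squares matter) gives (73, 78); check 73² + 78² = 5329 + 6084 = 11413 ✓.
  Scale by k = 2: (2·73, 2·78) = (146, 156).
Step 4: Order so x ≤ y and verify: 146² + 156² = 21316 + 24336 = 45652 = n. ✓

n = 45652 = 146² + 156² (one valid representation with x ≤ y).


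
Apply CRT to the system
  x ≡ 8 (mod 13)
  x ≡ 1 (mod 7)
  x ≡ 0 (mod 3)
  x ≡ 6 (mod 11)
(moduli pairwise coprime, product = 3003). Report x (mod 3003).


Product of moduli M = 13 · 7 · 3 · 11 = 3003.
Merge one congruence at a time:
  Start: x ≡ 8 (mod 13).
  Combine with x ≡ 1 (mod 7); new modulus lcm = 91.
    Write x = 8 + 13·t and substitute into x ≡ 1 (mod 7): 13·t ≡ 1 − 8 = -7 (mod 7).
    Reduce coefficients mod 7: 6·t ≡ 0 (mod 7).
    The inverse of 6 mod 7 is 6 (since 6·6 = 36 = 5·7 + 1), so t ≡ 6·0 = 0 ≡ 0 (mod 7).
    Then x = 8 + 13·0 = 8, valid modulo lcm(13, 7) = 91: x ≡ 8 (mod 91).
  Combine with x ≡ 0 (mod 3); new modulus lcm = 273.
    Write x = 8 + 91·t and substitute into x ≡ 0 (mod 3): 91·t ≡ 0 − 8 = -8 (mod 3).
    Reduce coefficients mod 3: 1·t ≡ 1 (mod 3).
    So t ≡ 1 (mod 3).
    Then x = 8 + 91·1 = 99, valid modulo lcm(91, 3) = 273: x ≡ 99 (mod 273).
  Combine with x ≡ 6 (mod 11); new modulus lcm = 3003.
    Write x = 99 + 273·t and substitute into x ≡ 6 (mod 11): 273·t ≡ 6 − 99 = -93 (mod 11).
    Reduce coefficients mod 11: 9·t ≡ 6 (mod 11).
    The inverse of 9 mod 11 is 5 (since 9·5 = 45 = 4·11 + 1), so t ≡ 5·6 = 30 ≡ 8 (mod 11).
    Then x = 99 + 273·8 = 2283, valid modulo lcm(273, 11) = 3003: x ≡ 2283 (mod 3003).
Verify against each original: 2283 mod 13 = 8, 2283 mod 7 = 1, 2283 mod 3 = 0, 2283 mod 11 = 6.

x ≡ 2283 (mod 3003).


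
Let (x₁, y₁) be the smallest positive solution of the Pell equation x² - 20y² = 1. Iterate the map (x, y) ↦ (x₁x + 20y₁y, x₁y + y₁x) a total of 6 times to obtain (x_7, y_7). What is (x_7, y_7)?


Step 1: Find the fundamental solution (x₁, y₁) of x² - 20y² = 1.
  Expand √20 as a continued fraction. a₀ = ⌊√20⌋ = 4; iterate m_{k+1} = d_k·a_k − m_k, d_{k+1} = (20 − m_{k+1}²)/d_k, a_{k+1} = ⌊(a₀ + m_{k+1})/d_{k+1}⌋ (starting m₀ = 0, d₀ = 1), with convergents p_k = a_k·p_{k-1} + p_{k-2}, q_k = a_k·q_{k-1} + q_{k-2} (p₋₁ = 1, q₋₁ = 0):
  k = 0: a₀ = 4; p₀/q₀ = 4/1; p₀² − 20·q₀² = 16 − 20 = -4.
  k = 1: m = 4, d = 4, a = ⌊(4 + 4)/4⌋ = 2; p/q = (2·4 + 1)/(2·1 + 0) = 9/2; p² − 20·q² = 81 − 80 = 1.
  The first convergent with p² − 20·q² = 1 gives the fundamental solution (x₁, y₁) = (9, 2).
Step 2: Apply the recurrence (x_{n+1}, y_{n+1}) = (x₁x_n + 20y₁y_n, x₁y_n + y₁x_n) repeatedly.
  From (x_1, y_1) = (9, 2): x_2 = 9·9 + 20·2·2 = 161; y_2 = 9·2 + 2·9 = 36.
  From (x_2, y_2) = (161, 36): x_3 = 9·161 + 20·2·36 = 2889; y_3 = 9·36 + 2·161 = 646.
  From (x_3, y_3) = (2889, 646): x_4 = 9·2889 + 20·2·646 = 51841; y_4 = 9·646 + 2·2889 = 11592.
  From (x_4, y_4) = (51841, 11592): x_5 = 9·51841 + 20·2·11592 = 930249; y_5 = 9·11592 + 2·51841 = 208010.
  From (x_5, y_5) = (930249, 208010): x_6 = 9·930249 + 20·2·208010 = 16692641; y_6 = 9·208010 + 2·930249 = 3732588.
  From (x_6, y_6) = (16692641, 3732588): x_7 = 9·16692641 + 20·2·3732588 = 299537289; y_7 = 9·3732588 + 2·16692641 = 66978574.
Step 3: Verify x_7² - 20·y_7² = 89722587501469521 - 89722587501469520 = 1 (should be 1). ✓

(x_1, y_1) = (9, 2); (x_7, y_7) = (299537289, 66978574).


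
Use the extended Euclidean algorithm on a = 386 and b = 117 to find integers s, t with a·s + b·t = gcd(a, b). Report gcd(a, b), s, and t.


Euclidean algorithm on (386, 117) — divide until remainder is 0:
  386 = 3 · 117 + 35
  117 = 3 · 35 + 12
  35 = 2 · 12 + 11
  12 = 1 · 11 + 1
  11 = 11 · 1 + 0
gcd(386, 117) = 1.
Track Bezout coefficients alongside the remainders: start with r₀ = 386 = a·1 + b·0 (s = 1, t = 0) and r₁ = 117 = a·0 + b·1 (s = 0, t = 1); each new remainder r_{k+1} = r_{k-1} − q_k·r_k inherits s_{k+1} = s_{k-1} − q_k·s_k, t_{k+1} = t_{k-1} − q_k·t_k, so r_k = a·s_k + b·t_k at every step:
  q = 3: r = 35, s = 1 − 3·0 = 1, t = 0 − 3·1 = -3  (check: 386·1 + 117·(-3) = 35)
  q = 3: r = 12, s = 0 − 3·1 = -3, t = 1 − 3·(-3) = 10  (check: 386·(-3) + 117·10 = 12)
  q = 2: r = 11, s = 1 − 2·(-3) = 7, t = -3 − 2·10 = -23  (check: 386·7 + 117·(-23) = 11)
  q = 1: r = 1, s = -3 − 1·7 = -10, t = 10 − 1·(-23) = 33  (check: 386·(-10) + 117·33 = 1)
The row with r = 1 (the gcd) gives the Bezout coefficients s = -10, t = 33.
Result: 386 · (-10) + 117 · (33) = 1.

gcd(386, 117) = 1; s = -10, t = 33 (check: 386·(-10) + 117·33 = 1).


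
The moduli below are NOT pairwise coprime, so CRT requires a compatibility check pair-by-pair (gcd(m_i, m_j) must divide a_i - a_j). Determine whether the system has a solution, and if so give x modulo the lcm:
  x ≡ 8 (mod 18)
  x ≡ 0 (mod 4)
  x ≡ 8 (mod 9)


Moduli 18, 4, 9 are not pairwise coprime, so CRT works modulo lcm(m_i) when all pairwise compatibility conditions hold.
Pairwise compatibility: gcd(m_i, m_j) must divide a_i - a_j for every pair.
Merge one congruence at a time:
  Start: x ≡ 8 (mod 18).
  Combine with x ≡ 0 (mod 4): gcd(18, 4) = 2; 0 - 8 = -8, which IS divisible by 2, so compatible.
    Write x = 8 + 18·t and substitute into x ≡ 0 (mod 4): 18·t ≡ 0 − 8 = -8 (mod 4).
    Divide the congruence (and modulus) by g = 2: 9·t ≡ -4 (mod 2).
    Reduce coefficients mod 2: 1·t ≡ 0 (mod 2).
    So t ≡ 0 (mod 2).
    Then x = 8 + 18·0 = 8, valid modulo lcm(18, 4) = 36: x ≡ 8 (mod 36).
  Combine with x ≡ 8 (mod 9): gcd(36, 9) = 9; 8 - 8 = 0, which IS divisible by 9, so compatible.
    Write x = 8 + 36·t and substitute into x ≡ 8 (mod 9): 36·t ≡ 8 − 8 = 0 (mod 9).
    Divide the congruence (and modulus) by g = 9: 4·t ≡ 0 (mod 1).
    Modulo 1 every t works; take t = 0.
    Then x = 8 + 36·0 = 8, valid modulo lcm(36, 9) = 36: x ≡ 8 (mod 36).
Verify: 8 mod 18 = 8, 8 mod 4 = 0, 8 mod 9 = 8.

x ≡ 8 (mod 36).


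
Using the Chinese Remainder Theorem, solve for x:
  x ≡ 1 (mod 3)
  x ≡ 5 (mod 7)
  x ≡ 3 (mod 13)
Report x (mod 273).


Moduli 3, 7, 13 are pairwise coprime; by CRT there is a unique solution modulo M = 3 · 7 · 13 = 273.
Solve pairwise, accumulating the modulus:
  Start with x ≡ 1 (mod 3).
  Combine with x ≡ 5 (mod 7): since gcd(3, 7) = 1, we get a unique residue mod 21.
    Write x = 1 + 3·t and substitute into x ≡ 5 (mod 7): 3·t ≡ 5 − 1 = 4 (mod 7).
    The inverse of 3 mod 7 is 5 (since 3·5 = 15 = 2·7 + 1), so t ≡ 5·4 = 20 ≡ 6 (mod 7).
    Then x = 1 + 3·6 = 19, valid modulo lcm(3, 7) = 21: x ≡ 19 (mod 21).
  Combine with x ≡ 3 (mod 13): since gcd(21, 13) = 1, we get a unique residue mod 273.
    Write x = 19 + 21·t and substitute into x ≡ 3 (mod 13): 21·t ≡ 3 − 19 = -16 (mod 13).
    Reduce coefficients mod 13: 8·t ≡ 10 (mod 13).
    The inverse of 8 mod 13 is 5 (since 8·5 = 40 = 3·13 + 1), so t ≡ 5·10 = 50 ≡ 11 (mod 13).
    Then x = 19 + 21·11 = 250, valid modulo lcm(21, 13) = 273: x ≡ 250 (mod 273).
Verify: 250 mod 3 = 1 ✓, 250 mod 7 = 5 ✓, 250 mod 13 = 3 ✓.

x ≡ 250 (mod 273).


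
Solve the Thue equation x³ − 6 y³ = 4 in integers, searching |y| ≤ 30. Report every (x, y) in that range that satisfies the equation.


The equation is x³ - 6y³ = 4. For fixed y, x³ = 6·y³ + 4, so a solution requires the RHS to be a perfect cube.
Strategy: iterate y from -30 to 30, compute RHS = 6·y³ + 4, and check whether it is a (positive or negative) perfect cube.
Check small values of y:
  y = 0: RHS = 4 is not a perfect cube.
  y = 1: RHS = 10 is not a perfect cube.
  y = -1: RHS = -2 is not a perfect cube.
  y = 2: RHS = 52 is not a perfect cube.
  y = -2: RHS = -44 is not a perfect cube.
  y = 3: RHS = 166 is not a perfect cube.
  y = -3: RHS = -158 is not a perfect cube.
Continuing the search up to |y| = 30 finds no solutions either.
No (x, y) in the scanned range satisfies the equation.

No integer solutions with |y| ≤ 30.


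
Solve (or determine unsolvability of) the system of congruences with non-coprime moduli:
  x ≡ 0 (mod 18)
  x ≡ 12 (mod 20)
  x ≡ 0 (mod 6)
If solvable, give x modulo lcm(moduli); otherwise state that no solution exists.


Moduli 18, 20, 6 are not pairwise coprime, so CRT works modulo lcm(m_i) when all pairwise compatibility conditions hold.
Pairwise compatibility: gcd(m_i, m_j) must divide a_i - a_j for every pair.
Merge one congruence at a time:
  Start: x ≡ 0 (mod 18).
  Combine with x ≡ 12 (mod 20): gcd(18, 20) = 2; 12 - 0 = 12, which IS divisible by 2, so compatible.
    Write x = 0 + 18·t and substitute into x ≡ 12 (mod 20): 18·t ≡ 12 − 0 = 12 (mod 20).
    Divide the congruence (and modulus) by g = 2: 9·t ≡ 6 (mod 10).
    The inverse of 9 mod 10 is 9 (since 9·9 = 81 = 8·10 + 1), so t ≡ 9·6 = 54 ≡ 4 (mod 10).
    Then x = 0 + 18·4 = 72, valid modulo lcm(18, 20) = 180: x ≡ 72 (mod 180).
  Combine with x ≡ 0 (mod 6): gcd(180, 6) = 6; 0 - 72 = -72, which IS divisible by 6, so compatible.
    Write x = 72 + 180·t and substitute into x ≡ 0 (mod 6): 180·t ≡ 0 − 72 = -72 (mod 6).
    Divide the congruence (and modulus) by g = 6: 30·t ≡ -12 (mod 1).
    Modulo 1 every t works; take t = 0.
    Then x = 72 + 180·0 = 72, valid modulo lcm(180, 6) = 180: x ≡ 72 (mod 180).
Verify: 72 mod 18 = 0, 72 mod 20 = 12, 72 mod 6 = 0.

x ≡ 72 (mod 180).


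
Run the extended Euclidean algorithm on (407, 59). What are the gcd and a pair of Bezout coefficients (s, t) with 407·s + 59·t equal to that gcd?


Euclidean algorithm on (407, 59) — divide until remainder is 0:
  407 = 6 · 59 + 53
  59 = 1 · 53 + 6
  53 = 8 · 6 + 5
  6 = 1 · 5 + 1
  5 = 5 · 1 + 0
gcd(407, 59) = 1.
Track Bezout coefficients alongside the remainders: start with r₀ = 407 = a·1 + b·0 (s = 1, t = 0) and r₁ = 59 = a·0 + b·1 (s = 0, t = 1); each new remainder r_{k+1} = r_{k-1} − q_k·r_k inherits s_{k+1} = s_{k-1} − q_k·s_k, t_{k+1} = t_{k-1} − q_k·t_k, so r_k = a·s_k + b·t_k at every step:
  q = 6: r = 53, s = 1 − 6·0 = 1, t = 0 − 6·1 = -6  (check: 407·1 + 59·(-6) = 53)
  q = 1: r = 6, s = 0 − 1·1 = -1, t = 1 − 1·(-6) = 7  (check: 407·(-1) + 59·7 = 6)
  q = 8: r = 5, s = 1 − 8·(-1) = 9, t = -6 − 8·7 = -62  (check: 407·9 + 59·(-62) = 5)
  q = 1: r = 1, s = -1 − 1·9 = -10, t = 7 − 1·(-62) = 69  (check: 407·(-10) + 59·69 = 1)
The row with r = 1 (the gcd) gives the Bezout coefficients s = -10, t = 69.
Result: 407 · (-10) + 59 · (69) = 1.

gcd(407, 59) = 1; s = -10, t = 69 (check: 407·(-10) + 59·69 = 1).


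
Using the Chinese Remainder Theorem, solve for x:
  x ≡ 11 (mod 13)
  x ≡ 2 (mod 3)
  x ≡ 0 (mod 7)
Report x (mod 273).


Moduli 13, 3, 7 are pairwise coprime; by CRT there is a unique solution modulo M = 13 · 3 · 7 = 273.
Solve pairwise, accumulating the modulus:
  Start with x ≡ 11 (mod 13).
  Combine with x ≡ 2 (mod 3): since gcd(13, 3) = 1, we get a unique residue mod 39.
    Write x = 11 + 13·t and substitute into x ≡ 2 (mod 3): 13·t ≡ 2 − 11 = -9 (mod 3).
    Reduce coefficients mod 3: 1·t ≡ 0 (mod 3).
    So t ≡ 0 (mod 3).
    Then x = 11 + 13·0 = 11, valid modulo lcm(13, 3) = 39: x ≡ 11 (mod 39).
  Combine with x ≡ 0 (mod 7): since gcd(39, 7) = 1, we get a unique residue mod 273.
    Write x = 11 + 39·t and substitute into x ≡ 0 (mod 7): 39·t ≡ 0 − 11 = -11 (mod 7).
    Reduce coefficients mod 7: 4·t ≡ 3 (mod 7).
    The inverse of 4 mod 7 is 2 (since 4·2 = 8 = 1·7 + 1), so t ≡ 2·3 = 6 ≡ 6 (mod 7).
    Then x = 11 + 39·6 = 245, valid modulo lcm(39, 7) = 273: x ≡ 245 (mod 273).
Verify: 245 mod 13 = 11 ✓, 245 mod 3 = 2 ✓, 245 mod 7 = 0 ✓.

x ≡ 245 (mod 273).


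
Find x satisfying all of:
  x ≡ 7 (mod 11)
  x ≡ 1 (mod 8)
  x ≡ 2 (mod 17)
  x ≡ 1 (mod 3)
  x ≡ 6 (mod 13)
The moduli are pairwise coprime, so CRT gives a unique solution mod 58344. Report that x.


Product of moduli M = 11 · 8 · 17 · 3 · 13 = 58344.
Merge one congruence at a time:
  Start: x ≡ 7 (mod 11).
  Combine with x ≡ 1 (mod 8); new modulus lcm = 88.
    Write x = 7 + 11·t and substitute into x ≡ 1 (mod 8): 11·t ≡ 1 − 7 = -6 (mod 8).
    Reduce coefficients mod 8: 3·t ≡ 2 (mod 8).
    The inverse of 3 mod 8 is 3 (since 3·3 = 9 = 1·8 + 1), so t ≡ 3·2 = 6 ≡ 6 (mod 8).
    Then x = 7 + 11·6 = 73, valid modulo lcm(11, 8) = 88: x ≡ 73 (mod 88).
  Combine with x ≡ 2 (mod 17); new modulus lcm = 1496.
    Write x = 73 + 88·t and substitute into x ≡ 2 (mod 17): 88·t ≡ 2 − 73 = -71 (mod 17).
    Reduce coefficients mod 17: 3·t ≡ 14 (mod 17).
    The inverse of 3 mod 17 is 6 (since 3·6 = 18 = 1·17 + 1), so t ≡ 6·14 = 84 ≡ 16 (mod 17).
    Then x = 73 + 88·16 = 1481, valid modulo lcm(88, 17) = 1496: x ≡ 1481 (mod 1496).
  Combine with x ≡ 1 (mod 3); new modulus lcm = 4488.
    Write x = 1481 + 1496·t and substitute into x ≡ 1 (mod 3): 1496·t ≡ 1 − 1481 = -1480 (mod 3).
    Reduce coefficients mod 3: 2·t ≡ 2 (mod 3).
    The inverse of 2 mod 3 is 2 (since 2·2 = 4 = 1·3 + 1), so t ≡ 2·2 = 4 ≡ 1 (mod 3).
    Then x = 1481 + 1496·1 = 2977, valid modulo lcm(1496, 3) = 4488: x ≡ 2977 (mod 4488).
  Combine with x ≡ 6 (mod 13); new modulus lcm = 58344.
    Write x = 2977 + 4488·t and substitute into x ≡ 6 (mod 13): 4488·t ≡ 6 − 2977 = -2971 (mod 13).
    Reduce coefficients mod 13: 3·t ≡ 6 (mod 13).
    The inverse of 3 mod 13 is 9 (since 3·9 = 27 = 2·13 + 1), so t ≡ 9·6 = 54 ≡ 2 (mod 13).
    Then x = 2977 + 4488·2 = 11953, valid modulo lcm(4488, 13) = 58344: x ≡ 11953 (mod 58344).
Verify against each original: 11953 mod 11 = 7, 11953 mod 8 = 1, 11953 mod 17 = 2, 11953 mod 3 = 1, 11953 mod 13 = 6.

x ≡ 11953 (mod 58344).


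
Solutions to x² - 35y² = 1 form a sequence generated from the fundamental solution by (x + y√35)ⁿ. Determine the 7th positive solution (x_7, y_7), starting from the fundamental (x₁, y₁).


Step 1: Find the fundamental solution (x₁, y₁) of x² - 35y² = 1.
  Expand √35 as a continued fraction. a₀ = ⌊√35⌋ = 5; iterate m_{k+1} = d_k·a_k − m_k, d_{k+1} = (35 − m_{k+1}²)/d_k, a_{k+1} = ⌊(a₀ + m_{k+1})/d_{k+1}⌋ (starting m₀ = 0, d₀ = 1), with convergents p_k = a_k·p_{k-1} + p_{k-2}, q_k = a_k·q_{k-1} + q_{k-2} (p₋₁ = 1, q₋₁ = 0):
  k = 0: a₀ = 5; p₀/q₀ = 5/1; p₀² − 35·q₀² = 25 − 35 = -10.
  k = 1: m = 5, d = 10, a = ⌊(5 + 5)/10⌋ = 1; p/q = (1·5 + 1)/(1·1 + 0) = 6/1; p² − 35·q² = 36 − 35 = 1.
  The first convergent with p² − 35·q² = 1 gives the fundamental solution (x₁, y₁) = (6, 1).
Step 2: Apply the recurrence (x_{n+1}, y_{n+1}) = (x₁x_n + 35y₁y_n, x₁y_n + y₁x_n) repeatedly.
  From (x_1, y_1) = (6, 1): x_2 = 6·6 + 35·1·1 = 71; y_2 = 6·1 + 1·6 = 12.
  From (x_2, y_2) = (71, 12): x_3 = 6·71 + 35·1·12 = 846; y_3 = 6·12 + 1·71 = 143.
  From (x_3, y_3) = (846, 143): x_4 = 6·846 + 35·1·143 = 10081; y_4 = 6·143 + 1·846 = 1704.
  From (x_4, y_4) = (10081, 1704): x_5 = 6·10081 + 35·1·1704 = 120126; y_5 = 6·1704 + 1·10081 = 20305.
  From (x_5, y_5) = (120126, 20305): x_6 = 6·120126 + 35·1·20305 = 1431431; y_6 = 6·20305 + 1·120126 = 241956.
  From (x_6, y_6) = (1431431, 241956): x_7 = 6·1431431 + 35·1·241956 = 17057046; y_7 = 6·241956 + 1·1431431 = 2883167.
Step 3: Verify x_7² - 35·y_7² = 290942818246116 - 290942818246115 = 1 (should be 1). ✓

(x_1, y_1) = (6, 1); (x_7, y_7) = (17057046, 2883167).


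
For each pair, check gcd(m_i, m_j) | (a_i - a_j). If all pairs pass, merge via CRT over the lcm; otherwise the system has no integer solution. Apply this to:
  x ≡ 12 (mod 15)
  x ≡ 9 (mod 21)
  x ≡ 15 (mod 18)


Moduli 15, 21, 18 are not pairwise coprime, so CRT works modulo lcm(m_i) when all pairwise compatibility conditions hold.
Pairwise compatibility: gcd(m_i, m_j) must divide a_i - a_j for every pair.
Merge one congruence at a time:
  Start: x ≡ 12 (mod 15).
  Combine with x ≡ 9 (mod 21): gcd(15, 21) = 3; 9 - 12 = -3, which IS divisible by 3, so compatible.
    Write x = 12 + 15·t and substitute into x ≡ 9 (mod 21): 15·t ≡ 9 − 12 = -3 (mod 21).
    Divide the congruence (and modulus) by g = 3: 5·t ≡ -1 (mod 7).
    Reduce coefficients mod 7: 5·t ≡ 6 (mod 7).
    The inverse of 5 mod 7 is 3 (since 5·3 = 15 = 2·7 + 1), so t ≡ 3·6 = 18 ≡ 4 (mod 7).
    Then x = 12 + 15·4 = 72, valid modulo lcm(15, 21) = 105: x ≡ 72 (mod 105).
  Combine with x ≡ 15 (mod 18): gcd(105, 18) = 3; 15 - 72 = -57, which IS divisible by 3, so compatible.
    Write x = 72 + 105·t and substitute into x ≡ 15 (mod 18): 105·t ≡ 15 − 72 = -57 (mod 18).
    Divide the congruence (and modulus) by g = 3: 35·t ≡ -19 (mod 6).
    Reduce coefficients mod 6: 5·t ≡ 5 (mod 6).
    The inverse of 5 mod 6 is 5 (since 5·5 = 25 = 4·6 + 1), so t ≡ 5·5 = 25 ≡ 1 (mod 6).
    Then x = 72 + 105·1 = 177, valid modulo lcm(105, 18) = 630: x ≡ 177 (mod 630).
Verify: 177 mod 15 = 12, 177 mod 21 = 9, 177 mod 18 = 15.

x ≡ 177 (mod 630).


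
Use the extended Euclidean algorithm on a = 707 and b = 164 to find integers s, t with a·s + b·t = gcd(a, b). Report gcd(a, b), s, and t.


Euclidean algorithm on (707, 164) — divide until remainder is 0:
  707 = 4 · 164 + 51
  164 = 3 · 51 + 11
  51 = 4 · 11 + 7
  11 = 1 · 7 + 4
  7 = 1 · 4 + 3
  4 = 1 · 3 + 1
  3 = 3 · 1 + 0
gcd(707, 164) = 1.
Track Bezout coefficients alongside the remainders: start with r₀ = 707 = a·1 + b·0 (s = 1, t = 0) and r₁ = 164 = a·0 + b·1 (s = 0, t = 1); each new remainder r_{k+1} = r_{k-1} − q_k·r_k inherits s_{k+1} = s_{k-1} − q_k·s_k, t_{k+1} = t_{k-1} − q_k·t_k, so r_k = a·s_k + b·t_k at every step:
  q = 4: r = 51, s = 1 − 4·0 = 1, t = 0 − 4·1 = -4  (check: 707·1 + 164·(-4) = 51)
  q = 3: r = 11, s = 0 − 3·1 = -3, t = 1 − 3·(-4) = 13  (check: 707·(-3) + 164·13 = 11)
  q = 4: r = 7, s = 1 − 4·(-3) = 13, t = -4 − 4·13 = -56  (check: 707·13 + 164·(-56) = 7)
  q = 1: r = 4, s = -3 − 1·13 = -16, t = 13 − 1·(-56) = 69  (check: 707·(-16) + 164·69 = 4)
  q = 1: r = 3, s = 13 − 1·(-16) = 29, t = -56 − 1·69 = -125  (check: 707·29 + 164·(-125) = 3)
  q = 1: r = 1, s = -16 − 1·29 = -45, t = 69 − 1·(-125) = 194  (check: 707·(-45) + 164·194 = 1)
The row with r = 1 (the gcd) gives the Bezout coefficients s = -45, t = 194.
Result: 707 · (-45) + 164 · (194) = 1.

gcd(707, 164) = 1; s = -45, t = 194 (check: 707·(-45) + 164·194 = 1).


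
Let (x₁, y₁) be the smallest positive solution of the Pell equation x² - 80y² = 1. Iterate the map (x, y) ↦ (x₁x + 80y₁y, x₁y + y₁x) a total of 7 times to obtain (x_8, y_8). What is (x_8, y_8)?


Step 1: Find the fundamental solution (x₁, y₁) of x² - 80y² = 1.
  Expand √80 as a continued fraction. a₀ = ⌊√80⌋ = 8; iterate m_{k+1} = d_k·a_k − m_k, d_{k+1} = (80 − m_{k+1}²)/d_k, a_{k+1} = ⌊(a₀ + m_{k+1})/d_{k+1}⌋ (starting m₀ = 0, d₀ = 1), with convergents p_k = a_k·p_{k-1} + p_{k-2}, q_k = a_k·q_{k-1} + q_{k-2} (p₋₁ = 1, q₋₁ = 0):
  k = 0: a₀ = 8; p₀/q₀ = 8/1; p₀² − 80·q₀² = 64 − 80 = -16.
  k = 1: m = 8, d = 16, a = ⌊(8 + 8)/16⌋ = 1; p/q = (1·8 + 1)/(1·1 + 0) = 9/1; p² − 80·q² = 81 − 80 = 1.
  The first convergent with p² − 80·q² = 1 gives the fundamental solution (x₁, y₁) = (9, 1).
Step 2: Apply the recurrence (x_{n+1}, y_{n+1}) = (x₁x_n + 80y₁y_n, x₁y_n + y₁x_n) repeatedly.
  From (x_1, y_1) = (9, 1): x_2 = 9·9 + 80·1·1 = 161; y_2 = 9·1 + 1·9 = 18.
  From (x_2, y_2) = (161, 18): x_3 = 9·161 + 80·1·18 = 2889; y_3 = 9·18 + 1·161 = 323.
  From (x_3, y_3) = (2889, 323): x_4 = 9·2889 + 80·1·323 = 51841; y_4 = 9·323 + 1·2889 = 5796.
  From (x_4, y_4) = (51841, 5796): x_5 = 9·51841 + 80·1·5796 = 930249; y_5 = 9·5796 + 1·51841 = 104005.
  From (x_5, y_5) = (930249, 104005): x_6 = 9·930249 + 80·1·104005 = 16692641; y_6 = 9·104005 + 1·930249 = 1866294.
  From (x_6, y_6) = (16692641, 1866294): x_7 = 9·16692641 + 80·1·1866294 = 299537289; y_7 = 9·1866294 + 1·16692641 = 33489287.
  From (x_7, y_7) = (299537289, 33489287): x_8 = 9·299537289 + 80·1·33489287 = 5374978561; y_8 = 9·33489287 + 1·299537289 = 600940872.
Step 3: Verify x_8² - 80·y_8² = 28890394531209630721 - 28890394531209630720 = 1 (should be 1). ✓

(x_1, y_1) = (9, 1); (x_8, y_8) = (5374978561, 600940872).
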